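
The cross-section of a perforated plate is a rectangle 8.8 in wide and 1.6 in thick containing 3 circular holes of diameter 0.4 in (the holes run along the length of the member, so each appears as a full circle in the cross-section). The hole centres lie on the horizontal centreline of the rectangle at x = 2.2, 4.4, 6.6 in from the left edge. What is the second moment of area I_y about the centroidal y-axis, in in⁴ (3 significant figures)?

I_y ≈ 89.6 in⁴

Treat the section as a set of non-overlapping primitives; coordinates are from the bounding-box lower-left.
Plate: 8.8 × 1.6, A = 14.08 in², x = 4.4 in, Ī = 90.863 in⁴.
Hole 1 (subtracted): ⌀0.4, A = 0.12566 in², x = 2.2 in, Ī = 0.0012566 in⁴.
Hole 2 (subtracted): ⌀0.4, A = 0.12566 in², x = 4.4 in, Ī = 0.0012566 in⁴.
Hole 3 (subtracted): ⌀0.4, A = 0.12566 in², x = 6.6 in, Ī = 0.0012566 in⁴.
By symmetry the centroid is at mid-width, x̄ = 4.4 in.
Transfer each piece to the centroidal y-axis using Ī + A·d² with d = x − 4.4:
  plate: d = 0 in → contributes +90.863 in⁴
  hole 1: d = -2.2 in → contributes −0.60947 in⁴
  hole 2: d = 0 in → contributes −0.0012566 in⁴
  hole 3: d = 2.2 in → contributes −0.60947 in⁴
Total I = 89.643 in⁴.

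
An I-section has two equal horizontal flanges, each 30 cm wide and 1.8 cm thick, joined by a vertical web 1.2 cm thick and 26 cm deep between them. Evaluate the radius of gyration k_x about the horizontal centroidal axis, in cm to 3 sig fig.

Break the section into simple shapes (no overlaps), measuring from the bottom-left corner of the bounding box.
Bottom flange: 30 × 1.8, A = 54 cm², y = 0.9 cm, Ī = 14.58 cm⁴.
Web: 1.2 × 26, A = 31.2 cm², y = 14.8 cm, Ī = 1757.6 cm⁴.
Top flange: 30 × 1.8, A = 54 cm², y = 28.7 cm, Ī = 14.58 cm⁴.
By symmetry the centroid is at mid-height, ȳ = 14.8 cm.
Transfer each piece to the horizontal centroidal axis using Ī + A·d² with d = y − 14.8:
  bottom flange: d = -13.9 cm → contributes +10 448 cm⁴
  web: d = 0 cm → contributes +1757.6 cm⁴
  top flange: d = 13.9 cm → contributes +10 448 cm⁴
Total I = 22 653 cm⁴.
Radius of gyration: k = √(I/A) = √(22 653 / 139.2) = 12.757 cm.

k_x ≈ 12.8 cm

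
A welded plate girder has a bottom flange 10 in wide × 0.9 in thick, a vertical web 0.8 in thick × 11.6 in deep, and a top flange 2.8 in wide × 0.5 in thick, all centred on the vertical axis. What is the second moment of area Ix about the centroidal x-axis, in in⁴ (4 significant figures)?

Treat the section as a set of non-overlapping primitives; coordinates are from the bounding-box lower-left.
Bottom plate: 10 × 0.9, A = 9 in², y = 0.45 in, Ī = 0.6075 in⁴.
Web plate: 0.8 × 11.6, A = 9.28 in², y = 6.7 in, Ī = 104.06 in⁴.
Top plate: 2.8 × 0.5, A = 1.4 in², y = 12.75 in, Ī = 0.0291667 in⁴.
Centroid: ȳ = ΣA·y / ΣA = 4.27215 in.
Transfer each piece to the centroidal x-axis using Ī + A·d² with d = y − 4.27215:
  bottom plate: d = -3.82215 in → contributes +132.087 in⁴
  web plate: d = 2.42785 in → contributes +158.76 in⁴
  top plate: d = 8.47785 in → contributes +100.653 in⁴
Total I = 391.5 in⁴.

Ix ≈ 391.5 in⁴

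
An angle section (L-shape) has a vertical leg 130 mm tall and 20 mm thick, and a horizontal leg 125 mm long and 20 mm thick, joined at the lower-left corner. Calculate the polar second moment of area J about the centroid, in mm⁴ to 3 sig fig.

J ≈ 1.38 × 10⁷ mm⁴

Treat the section as a set of non-overlapping primitives; coordinates are from the bounding-box lower-left.
Vertical leg: 20 × 130, A = 2 600 mm², y = 65 mm, Ī = 3 661 667 mm⁴.
Horizontal leg (remainder): 105 × 20, A = 2 100 mm², y = 10 mm, Ī = 70 000 mm⁴.
Centroid: ȳ = ΣA·y / ΣA = 40.426 mm.
Transfer each piece to the centroidal x-axis using Ī + A·d² with d = y − 40.426:
  vertical leg: d = 24.574 mm → contributes +5 231 818 mm⁴
  horizontal leg (remainder): d = -30.426 mm → contributes +2 013 997 mm⁴
Total I = 7 245 816 mm⁴.
For the y-axis: x̄ = 37.926 mm.
Repeating about the centroidal y-axis gives I_y = 6 553 941 mm⁴.
Polar second moment: J = I_x + I_y = 13 799 756 mm⁴.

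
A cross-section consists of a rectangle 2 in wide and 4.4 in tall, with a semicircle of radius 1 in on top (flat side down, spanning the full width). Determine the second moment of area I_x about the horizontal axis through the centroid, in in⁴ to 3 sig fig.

Break the section into simple shapes (no overlaps), measuring from the bottom-left corner of the bounding box.
Rectangular body: 2 × 4.4, A = 8.8 in², y = 2.2 in, Ī = 14.197 in⁴.
Semicircular cap: semicircle r = 1, A = 1.5708 in², y = 4.8244 in, Ī = 0.10976 in⁴.
Centroid: ȳ = ΣA·y / ΣA = 2.5975 in.
Transfer each piece to the horizontal axis through the centroid using Ī + A·d² with d = y − 2.5975:
  rectangular body: d = -0.3975 in → contributes +15.588 in⁴
  semicircular cap: d = 2.2269 in → contributes +7.8995 in⁴
Total I = 23.487 in⁴.

I_x ≈ 23.5 in⁴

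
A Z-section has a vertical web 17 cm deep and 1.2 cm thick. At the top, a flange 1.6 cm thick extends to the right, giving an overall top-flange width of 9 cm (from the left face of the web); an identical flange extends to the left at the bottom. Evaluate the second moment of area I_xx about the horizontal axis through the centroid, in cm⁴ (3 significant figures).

Split into non-overlapping primitives; take the origin at the lower-left of the bounding box.
Web: 1.2 × 17, A = 20.4 cm², y = 8.5 cm, Ī = 491.3 cm⁴.
Top flange (beyond web): 7.8 × 1.6, A = 12.48 cm², y = 16.2 cm, Ī = 2.6624 cm⁴.
Bottom flange (beyond web): 7.8 × 1.6, A = 12.48 cm², y = 0.8 cm, Ī = 2.6624 cm⁴.
Centroid: ȳ = ΣA·y / ΣA = 8.5 cm.
Transfer each piece to the horizontal axis through the centroid using Ī + A·d² with d = y − 8.5:
  web: d = 0 cm → contributes +491.3 cm⁴
  top flange (beyond web): d = 7.7 cm → contributes +742.6 cm⁴
  bottom flange (beyond web): d = -7.7 cm → contributes +742.6 cm⁴
Total I = 1976.5 cm⁴.

I_xx ≈ 1980 cm⁴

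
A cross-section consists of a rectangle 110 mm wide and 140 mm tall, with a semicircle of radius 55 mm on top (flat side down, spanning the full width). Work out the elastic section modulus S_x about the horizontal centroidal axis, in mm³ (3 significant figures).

Decompose the section into non-overlapping parts with the origin at the bottom-left of its bounding rectangle.
Rectangular body: 110 × 140, A = 15 400 mm², y = 70 mm, Ī = 25 153 333 mm⁴.
Semicircular cap: semicircle r = 55, A = 4751.7 mm², y = 163.34 mm, Ī = 1 004 345 mm⁴.
Centroid: ȳ = ΣA·y / ΣA = 92.01 mm.
Transfer each piece to the horizontal centroidal axis using Ī + A·d² with d = y − 92.01:
  rectangular body: d = -22.01 mm → contributes +32 613 535 mm⁴
  semicircular cap: d = 71.333 mm → contributes +25 182 660 mm⁴
Total I = 57 796 196 mm⁴.
Extreme fibre distance c = 102.99 mm; S = I/c = 561 181 mm³.

S_x ≈ 5.61 × 10⁵ mm³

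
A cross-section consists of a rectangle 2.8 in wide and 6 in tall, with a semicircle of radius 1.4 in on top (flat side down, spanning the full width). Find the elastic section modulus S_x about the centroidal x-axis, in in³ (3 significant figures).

Split into non-overlapping primitives; take the origin at the lower-left of the bounding box.
Rectangular body: 2.8 × 6, A = 16.8 in², y = 3 in, Ī = 50.4 in⁴.
Semicircular cap: semicircle r = 1.4, A = 3.0788 in², y = 6.5942 in, Ī = 0.42164 in⁴.
Centroid: ȳ = ΣA·y / ΣA = 3.5567 in.
Transfer each piece to the centroidal x-axis using Ī + A·d² with d = y − 3.5567:
  rectangular body: d = -0.55666 in → contributes +55.606 in⁴
  semicircular cap: d = 3.0375 in → contributes +28.828 in⁴
Total I = 84.434 in⁴.
Extreme fibre distance c = 3.8433 in; S = I/c = 21.969 in³.

S_x ≈ 22.0 in³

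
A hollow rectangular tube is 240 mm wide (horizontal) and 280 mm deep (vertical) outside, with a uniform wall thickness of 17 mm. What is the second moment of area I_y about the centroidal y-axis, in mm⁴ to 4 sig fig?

I_y ≈ 1.434 × 10⁸ mm⁴

Split into non-overlapping primitives; take the origin at the lower-left of the bounding box.
Outer rectangle: 240 × 280, A = 67 200 mm², x = 120 mm, Ī = 322 560 000 mm⁴.
Inner void (subtracted): 206 × 246, A = 50 676 mm², x = 120 mm, Ī = 179 207 228 mm⁴.
By symmetry the centroid is at mid-width, x̄ = 120 mm.
All pieces are centred on the centroidal y-axis, so I = ΣĪ (holes subtracted) = 143 352 772 mm⁴.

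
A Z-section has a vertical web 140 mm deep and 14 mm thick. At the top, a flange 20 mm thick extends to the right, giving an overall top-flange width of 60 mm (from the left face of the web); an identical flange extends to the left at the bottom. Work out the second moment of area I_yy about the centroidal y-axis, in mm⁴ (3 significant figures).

Break the section into simple shapes (no overlaps), measuring from the bottom-left corner of the bounding box.
Web: 14 × 140, A = 1 960 mm², x = 53 mm, Ī = 32 013 mm⁴.
Top flange (beyond web): 46 × 20, A = 920 mm², x = 83 mm, Ī = 162 227 mm⁴.
Bottom flange (beyond web): 46 × 20, A = 920 mm², x = 23 mm, Ī = 162 227 mm⁴.
Centroid: x̄ = ΣA·x / ΣA = 53 mm.
Transfer each piece to the centroidal y-axis using Ī + A·d² with d = x − 53:
  web: d = 0 mm → contributes +32 013 mm⁴
  top flange (beyond web): d = 30 mm → contributes +990 227 mm⁴
  bottom flange (beyond web): d = -30 mm → contributes +990 227 mm⁴
Total I = 2 012 467 mm⁴.

I_yy ≈ 2.01 × 10⁶ mm⁴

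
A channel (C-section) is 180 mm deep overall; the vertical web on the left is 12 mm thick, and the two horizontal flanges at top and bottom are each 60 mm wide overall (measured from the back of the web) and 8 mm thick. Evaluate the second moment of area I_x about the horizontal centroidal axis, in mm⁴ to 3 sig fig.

Decompose the section into non-overlapping parts with the origin at the bottom-left of its bounding rectangle.
Web: 12 × 180, A = 2 160 mm², y = 90 mm, Ī = 5 832 000 mm⁴.
Top flange (beyond web): 48 × 8, A = 384 mm², y = 176 mm, Ī = 2 048 mm⁴.
Bottom flange (beyond web): 48 × 8, A = 384 mm², y = 4 mm, Ī = 2 048 mm⁴.
By symmetry the centroid is at mid-height, ȳ = 90 mm.
Transfer each piece to the horizontal centroidal axis using Ī + A·d² with d = y − 90:
  web: d = 0 mm → contributes +5 832 000 mm⁴
  top flange (beyond web): d = 86 mm → contributes +2 842 112 mm⁴
  bottom flange (beyond web): d = -86 mm → contributes +2 842 112 mm⁴
Total I = 11 516 224 mm⁴.

I_x ≈ 1.15 × 10⁷ mm⁴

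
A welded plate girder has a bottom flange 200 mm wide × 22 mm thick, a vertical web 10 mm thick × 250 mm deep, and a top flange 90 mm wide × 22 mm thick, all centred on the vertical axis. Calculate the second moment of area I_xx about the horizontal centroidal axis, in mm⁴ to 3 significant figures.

I_xx ≈ 1.19 × 10⁸ mm⁴

Split into non-overlapping primitives; take the origin at the lower-left of the bounding box.
Bottom plate: 200 × 22, A = 4 400 mm², y = 11 mm, Ī = 177 467 mm⁴.
Web plate: 10 × 250, A = 2 500 mm², y = 147 mm, Ī = 13 020 833 mm⁴.
Top plate: 90 × 22, A = 1 980 mm², y = 283 mm, Ī = 79 860 mm⁴.
Centroid: ȳ = ΣA·y / ΣA = 109.94 mm.
Transfer each piece to the horizontal centroidal axis using Ī + A·d² with d = y − 109.94:
  bottom plate: d = -98.937 mm → contributes +43 246 944 mm⁴
  web plate: d = 37.063 mm → contributes +16 455 010 mm⁴
  top plate: d = 173.06 mm → contributes +59 382 491 mm⁴
Total I = 119 084 445 mm⁴.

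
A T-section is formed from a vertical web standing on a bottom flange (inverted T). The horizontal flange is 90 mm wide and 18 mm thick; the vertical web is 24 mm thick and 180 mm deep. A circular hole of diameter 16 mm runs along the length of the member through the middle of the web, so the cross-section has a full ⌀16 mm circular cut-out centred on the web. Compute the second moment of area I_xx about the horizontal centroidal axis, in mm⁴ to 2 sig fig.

Treat the section as a set of non-overlapping primitives; coordinates are from the bounding-box lower-left.
Flange: 90 × 18, A = 1 620 mm², y = 9 mm, Ī = 43 740 mm⁴.
Web: 24 × 180, A = 4 320 mm², y = 108 mm, Ī = 11 664 000 mm⁴.
Hole (subtracted): ⌀16, A = 201.1 mm², y = 108 mm, Ī = 3 217 mm⁴.
Centroid: ȳ = ΣA·y / ΣA = 80.05 mm.
Transfer each piece to the horizontal centroidal axis using Ī + A·d² with d = y − 80.05:
  flange: d = -71.05 mm → contributes +8 222 601 mm⁴
  web: d = 27.95 mm → contributes +15 037 814 mm⁴
  hole: d = 27.95 mm → contributes −160 241 mm⁴
Total I = 23 100 174 mm⁴.

I_xx ≈ 2.3 × 10⁷ mm⁴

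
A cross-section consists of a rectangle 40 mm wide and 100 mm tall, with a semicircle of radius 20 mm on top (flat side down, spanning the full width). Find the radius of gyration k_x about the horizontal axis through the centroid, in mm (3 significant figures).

Decompose the section into non-overlapping parts with the origin at the bottom-left of its bounding rectangle.
Rectangular body: 40 × 100, A = 4 000 mm², y = 50 mm, Ī = 3 333 333 mm⁴.
Semicircular cap: semicircle r = 20, A = 628.32 mm², y = 108.49 mm, Ī = 17 561 mm⁴.
Centroid: ȳ = ΣA·y / ΣA = 57.94 mm.
Transfer each piece to the horizontal axis through the centroid using Ī + A·d² with d = y − 57.94:
  rectangular body: d = -7.9401 mm → contributes +3 585 513 mm⁴
  semicircular cap: d = 50.548 mm → contributes +1 622 989 mm⁴
Total I = 5 208 502 mm⁴.
Radius of gyration: k = √(I/A) = √(5 208 502 / 4628.3) = 33.546 mm.

k_x ≈ 33.5 mm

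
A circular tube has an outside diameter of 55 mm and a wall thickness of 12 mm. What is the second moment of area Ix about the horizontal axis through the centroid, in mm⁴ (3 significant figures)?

Ix ≈ 4.04 × 10⁵ mm⁴

Decompose the section into non-overlapping parts with the origin at the bottom-left of its bounding rectangle.
Outer circle: ⌀55, A = 2375.8 mm², y = 27.5 mm, Ī = 449 180 mm⁴.
Bore (subtracted): ⌀31, A = 754.77 mm², y = 27.5 mm, Ī = 45 333 mm⁴.
By symmetry the centroid is at mid-height, ȳ = 27.5 mm.
All pieces are centred on the horizontal axis through the centroid, so I = ΣĪ (holes subtracted) = 403 847 mm⁴.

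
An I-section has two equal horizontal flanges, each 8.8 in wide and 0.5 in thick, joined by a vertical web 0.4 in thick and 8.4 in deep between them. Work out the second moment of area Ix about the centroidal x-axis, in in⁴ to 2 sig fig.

Treat the section as a set of non-overlapping primitives; coordinates are from the bounding-box lower-left.
Bottom flange: 8.8 × 0.5, A = 4.4 in², y = 0.25 in, Ī = 0.09167 in⁴.
Web: 0.4 × 8.4, A = 3.36 in², y = 4.7 in, Ī = 19.76 in⁴.
Top flange: 8.8 × 0.5, A = 4.4 in², y = 9.15 in, Ī = 0.09167 in⁴.
By symmetry the centroid is at mid-height, ȳ = 4.7 in.
Transfer each piece to the centroidal x-axis using Ī + A·d² with d = y − 4.7:
  bottom flange: d = -4.45 in → contributes +87.22 in⁴
  web: d = 0 in → contributes +19.76 in⁴
  top flange: d = 4.45 in → contributes +87.22 in⁴
Total I = 194.2 in⁴.

Ix ≈ 190 in⁴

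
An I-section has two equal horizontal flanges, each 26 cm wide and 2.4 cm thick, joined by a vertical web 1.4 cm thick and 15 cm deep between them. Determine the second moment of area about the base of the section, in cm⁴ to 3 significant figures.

I_base ≈ 2.42 × 10⁴ cm⁴

Decompose the section into non-overlapping parts with the origin at the bottom-left of its bounding rectangle.
Bottom flange: 26 × 2.4, A = 62.4 cm², y = 1.2 cm, Ī = 29.952 cm⁴.
Web: 1.4 × 15, A = 21 cm², y = 9.9 cm, Ī = 393.75 cm⁴.
Top flange: 26 × 2.4, A = 62.4 cm², y = 18.6 cm, Ī = 29.952 cm⁴.
Transfer each piece to a horizontal axis along the bottom face using Ī + A·d² with d = y − 0:
  bottom flange: d = 1.2 cm → contributes +119.81 cm⁴
  web: d = 9.9 cm → contributes +2 452 cm⁴
  top flange: d = 18.6 cm → contributes +21 618 cm⁴
Total I = 24 190 cm⁴.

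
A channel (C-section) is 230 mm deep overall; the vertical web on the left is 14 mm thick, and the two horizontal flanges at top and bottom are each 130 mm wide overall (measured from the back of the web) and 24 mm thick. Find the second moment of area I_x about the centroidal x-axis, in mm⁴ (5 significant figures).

I_x ≈ 7.3533 × 10⁷ mm⁴

Decompose the section into non-overlapping parts with the origin at the bottom-left of its bounding rectangle.
Web: 14 × 230, A = 3 220 mm², y = 115 mm, Ī = 14 194 833 mm⁴.
Top flange (beyond web): 116 × 24, A = 2 784 mm², y = 218 mm, Ī = 133 632 mm⁴.
Bottom flange (beyond web): 116 × 24, A = 2 784 mm², y = 12 mm, Ī = 133 632 mm⁴.
By symmetry the centroid is at mid-height, ȳ = 115 mm.
Transfer each piece to the centroidal x-axis using Ī + A·d² with d = y − 115:
  web: d = 0 mm → contributes +14 194 833 mm⁴
  top flange (beyond web): d = 103 mm → contributes +29 669 088 mm⁴
  bottom flange (beyond web): d = -103 mm → contributes +29 669 088 mm⁴
Total I = 73 533 009 mm⁴.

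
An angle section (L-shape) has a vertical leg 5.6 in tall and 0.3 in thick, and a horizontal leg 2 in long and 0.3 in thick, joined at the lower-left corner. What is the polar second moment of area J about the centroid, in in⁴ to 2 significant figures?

Decompose the section into non-overlapping parts with the origin at the bottom-left of its bounding rectangle.
Vertical leg: 0.3 × 5.6, A = 1.68 in², y = 2.8 in, Ī = 4.39 in⁴.
Horizontal leg (remainder): 1.7 × 0.3, A = 0.51 in², y = 0.15 in, Ī = 0.003825 in⁴.
Centroid: ȳ = ΣA·y / ΣA = 2.183 in.
Transfer each piece to the centroidal x-axis using Ī + A·d² with d = y − 2.183:
  vertical leg: d = 0.6171 in → contributes +5.03 in⁴
  horizontal leg (remainder): d = -2.033 in → contributes +2.111 in⁴
Total I = 7.142 in⁴.
For the y-axis: x̄ = 0.3829 in.
Repeating about the centroidal y-axis gives I_y = 0.5267 in⁴.
Polar second moment: J = I_x + I_y = 7.668 in⁴.

J ≈ 7.7 in⁴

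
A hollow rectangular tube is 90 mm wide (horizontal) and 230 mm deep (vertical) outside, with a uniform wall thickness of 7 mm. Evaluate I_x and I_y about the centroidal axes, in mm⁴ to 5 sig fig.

Decompose the section into non-overlapping parts with the origin at the bottom-left of its bounding rectangle.
Outer rectangle: 90 × 230, A = 20 700 mm², y = 115 mm, Ī = 91 252 500 mm⁴.
Inner void (subtracted): 76 × 216, A = 16 416 mm², y = 115 mm, Ī = 63 825 408 mm⁴.
By symmetry the centroid is at mid-height, ȳ = 115 mm.
All pieces are centred on the centroidal x-axis, so I = ΣĪ (holes subtracted) = 27 427 092 mm⁴.
Repeating about the centroidal y-axis gives I_y = 6 070 932 mm⁴.

I_x ≈ 2.7427 × 10⁷ mm⁴, I_y ≈ 6.0709 × 10⁶ mm⁴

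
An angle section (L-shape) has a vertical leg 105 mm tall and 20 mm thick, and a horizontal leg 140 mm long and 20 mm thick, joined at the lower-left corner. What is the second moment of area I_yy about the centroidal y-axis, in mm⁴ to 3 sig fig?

Decompose the section into non-overlapping parts with the origin at the bottom-left of its bounding rectangle.
Vertical leg: 20 × 105, A = 2 100 mm², x = 10 mm, Ī = 70 000 mm⁴.
Horizontal leg (remainder): 120 × 20, A = 2 400 mm², x = 80 mm, Ī = 2 880 000 mm⁴.
Centroid: x̄ = ΣA·x / ΣA = 47.333 mm.
Transfer each piece to the centroidal y-axis using Ī + A·d² with d = x − 47.333:
  vertical leg: d = -37.333 mm → contributes +2 996 933 mm⁴
  horizontal leg (remainder): d = 32.667 mm → contributes +5 441 067 mm⁴
Total I = 8 438 000 mm⁴.

I_yy ≈ 8.44 × 10⁶ mm⁴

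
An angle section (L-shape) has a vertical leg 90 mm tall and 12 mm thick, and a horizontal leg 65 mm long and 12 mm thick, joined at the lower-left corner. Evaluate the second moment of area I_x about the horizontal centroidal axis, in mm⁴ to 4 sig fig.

I_x ≈ 1.345 × 10⁶ mm⁴

Break the section into simple shapes (no overlaps), measuring from the bottom-left corner of the bounding box.
Vertical leg: 12 × 90, A = 1 080 mm², y = 45 mm, Ī = 729 000 mm⁴.
Horizontal leg (remainder): 53 × 12, A = 636 mm², y = 6 mm, Ī = 7 632 mm⁴.
Centroid: ȳ = ΣA·y / ΣA = 30.5455 mm.
Transfer each piece to the horizontal centroidal axis using Ī + A·d² with d = y − 30.5455:
  vertical leg: d = 14.4545 mm → contributes +954 649 mm⁴
  horizontal leg (remainder): d = -24.5455 mm → contributes +390 809 mm⁴
Total I = 1 345 457 mm⁴.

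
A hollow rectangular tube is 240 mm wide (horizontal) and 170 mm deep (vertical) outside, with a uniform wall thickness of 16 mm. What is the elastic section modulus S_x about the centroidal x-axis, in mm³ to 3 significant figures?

Treat the section as a set of non-overlapping primitives; coordinates are from the bounding-box lower-left.
Outer rectangle: 240 × 170, A = 40 800 mm², y = 85 mm, Ī = 98 260 000 mm⁴.
Inner void (subtracted): 208 × 138, A = 28 704 mm², y = 85 mm, Ī = 45 553 248 mm⁴.
By symmetry the centroid is at mid-height, ȳ = 85 mm.
All pieces are centred on the centroidal x-axis, so I = ΣĪ (holes subtracted) = 52 706 752 mm⁴.
Extreme fibre distance c = 85 mm; S = I/c = 620 079 mm³.

S_x ≈ 6.20 × 10⁵ mm³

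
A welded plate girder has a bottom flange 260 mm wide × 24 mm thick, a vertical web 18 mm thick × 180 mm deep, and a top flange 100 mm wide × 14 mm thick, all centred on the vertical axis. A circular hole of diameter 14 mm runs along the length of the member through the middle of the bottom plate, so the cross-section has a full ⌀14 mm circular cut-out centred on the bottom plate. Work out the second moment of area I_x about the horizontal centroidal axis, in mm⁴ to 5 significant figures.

Treat the section as a set of non-overlapping primitives; coordinates are from the bounding-box lower-left.
Bottom plate: 260 × 24, A = 6 240 mm², y = 12 mm, Ī = 299 520 mm⁴.
Web plate: 18 × 180, A = 3 240 mm², y = 114 mm, Ī = 8 748 000 mm⁴.
Top plate: 100 × 14, A = 1 400 mm², y = 211 mm, Ī = 22866.67 mm⁴.
Hole (subtracted): ⌀14, A = 153.938 mm², y = 12 mm, Ī = 1885.741 mm⁴.
Centroid: ȳ = ΣA·y / ΣA = 68.78505 mm.
Transfer each piece to the horizontal centroidal axis using Ī + A·d² with d = y − 68.78505:
  bottom plate: d = -56.78505 mm → contributes +20 420 664 mm⁴
  web plate: d = 45.21495 mm → contributes +15 371 828 mm⁴
  top plate: d = 142.2149 mm → contributes +28 337 994 mm⁴
  hole: d = -56.78505 mm → contributes −498265.5 mm⁴
Total I = 63 632 221 mm⁴.

I_x ≈ 6.3632 × 10⁷ mm⁴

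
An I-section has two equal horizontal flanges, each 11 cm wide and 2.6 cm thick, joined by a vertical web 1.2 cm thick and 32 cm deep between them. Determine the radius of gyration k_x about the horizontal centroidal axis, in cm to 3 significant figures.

Decompose the section into non-overlapping parts with the origin at the bottom-left of its bounding rectangle.
Bottom flange: 11 × 2.6, A = 28.6 cm², y = 1.3 cm, Ī = 16.111 cm⁴.
Web: 1.2 × 32, A = 38.4 cm², y = 18.6 cm, Ī = 3276.8 cm⁴.
Top flange: 11 × 2.6, A = 28.6 cm², y = 35.9 cm, Ī = 16.111 cm⁴.
By symmetry the centroid is at mid-height, ȳ = 18.6 cm.
Transfer each piece to the horizontal centroidal axis using Ī + A·d² with d = y − 18.6:
  bottom flange: d = -17.3 cm → contributes +8575.8 cm⁴
  web: d = 0 cm → contributes +3276.8 cm⁴
  top flange: d = 17.3 cm → contributes +8575.8 cm⁴
Total I = 20 428 cm⁴.
Radius of gyration: k = √(I/A) = √(20 428 / 95.6) = 14.618 cm.

k_x ≈ 14.6 cm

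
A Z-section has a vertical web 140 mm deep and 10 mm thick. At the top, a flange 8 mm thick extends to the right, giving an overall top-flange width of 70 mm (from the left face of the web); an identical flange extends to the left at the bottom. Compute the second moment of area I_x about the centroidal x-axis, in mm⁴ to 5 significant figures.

Split into non-overlapping primitives; take the origin at the lower-left of the bounding box.
Web: 10 × 140, A = 1 400 mm², y = 70 mm, Ī = 2 286 667 mm⁴.
Top flange (beyond web): 60 × 8, A = 480 mm², y = 136 mm, Ī = 2 560 mm⁴.
Bottom flange (beyond web): 60 × 8, A = 480 mm², y = 4 mm, Ī = 2 560 mm⁴.
Centroid: ȳ = ΣA·y / ΣA = 70 mm.
Transfer each piece to the centroidal x-axis using Ī + A·d² with d = y − 70:
  web: d = 0 mm → contributes +2 286 667 mm⁴
  top flange (beyond web): d = 66 mm → contributes +2 093 440 mm⁴
  bottom flange (beyond web): d = -66 mm → contributes +2 093 440 mm⁴
Total I = 6 473 547 mm⁴.

I_x ≈ 6.4735 × 10⁶ mm⁴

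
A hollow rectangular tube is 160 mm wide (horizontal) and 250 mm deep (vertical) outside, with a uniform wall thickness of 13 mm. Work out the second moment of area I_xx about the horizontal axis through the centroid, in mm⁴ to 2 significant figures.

Split into non-overlapping primitives; take the origin at the lower-left of the bounding box.
Outer rectangle: 160 × 250, A = 40 000 mm², y = 125 mm, Ī = 208 333 333 mm⁴.
Inner void (subtracted): 134 × 224, A = 30 016 mm², y = 125 mm, Ī = 125 506 901 mm⁴.
By symmetry the centroid is at mid-height, ȳ = 125 mm.
All pieces are centred on the horizontal axis through the centroid, so I = ΣĪ (holes subtracted) = 82 826 432 mm⁴.

I_xx ≈ 8.3 × 10⁷ mm⁴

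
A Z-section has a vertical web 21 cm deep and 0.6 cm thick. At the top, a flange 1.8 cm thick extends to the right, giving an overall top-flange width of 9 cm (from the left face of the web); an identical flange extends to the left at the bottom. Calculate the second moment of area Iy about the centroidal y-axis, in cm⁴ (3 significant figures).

Treat the section as a set of non-overlapping primitives; coordinates are from the bounding-box lower-left.
Web: 0.6 × 21, A = 12.6 cm², x = 8.7 cm, Ī = 0.378 cm⁴.
Top flange (beyond web): 8.4 × 1.8, A = 15.12 cm², x = 13.2 cm, Ī = 88.906 cm⁴.
Bottom flange (beyond web): 8.4 × 1.8, A = 15.12 cm², x = 4.2 cm, Ī = 88.906 cm⁴.
Centroid: x̄ = ΣA·x / ΣA = 8.7 cm.
Transfer each piece to the centroidal y-axis using Ī + A·d² with d = x − 8.7:
  web: d = 0 cm → contributes +0.378 cm⁴
  top flange (beyond web): d = 4.5 cm → contributes +395.09 cm⁴
  bottom flange (beyond web): d = -4.5 cm → contributes +395.09 cm⁴
Total I = 790.55 cm⁴.

Iy ≈ 791 cm⁴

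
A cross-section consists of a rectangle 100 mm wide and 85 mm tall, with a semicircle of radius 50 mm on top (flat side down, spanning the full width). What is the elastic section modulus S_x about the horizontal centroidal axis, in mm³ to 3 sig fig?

Treat the section as a set of non-overlapping primitives; coordinates are from the bounding-box lower-left.
Rectangular body: 100 × 85, A = 8 500 mm², y = 42.5 mm, Ī = 5 117 708 mm⁴.
Semicircular cap: semicircle r = 50, A = 3 927 mm², y = 106.22 mm, Ī = 685 981 mm⁴.
Centroid: ȳ = ΣA·y / ΣA = 62.636 mm.
Transfer each piece to the horizontal centroidal axis using Ī + A·d² with d = y − 62.636:
  rectangular body: d = -20.136 mm → contributes +8 564 121 mm⁴
  semicircular cap: d = 43.585 mm → contributes +8 145 766 mm⁴
Total I = 16 709 887 mm⁴.
Extreme fibre distance c = 72.364 mm; S = I/c = 230 915 mm³.

S_x ≈ 2.31 × 10⁵ mm³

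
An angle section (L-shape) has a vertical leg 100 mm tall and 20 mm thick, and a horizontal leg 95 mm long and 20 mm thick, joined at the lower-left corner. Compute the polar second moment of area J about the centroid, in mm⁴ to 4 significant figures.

Treat the section as a set of non-overlapping primitives; coordinates are from the bounding-box lower-left.
Vertical leg: 20 × 100, A = 2 000 mm², y = 50 mm, Ī = 1 666 667 mm⁴.
Horizontal leg (remainder): 75 × 20, A = 1 500 mm², y = 10 mm, Ī = 50 000 mm⁴.
Centroid: ȳ = ΣA·y / ΣA = 32.8571 mm.
Transfer each piece to the centroidal x-axis using Ī + A·d² with d = y − 32.8571:
  vertical leg: d = 17.1429 mm → contributes +2 254 422 mm⁴
  horizontal leg (remainder): d = -22.8571 mm → contributes +833 673 mm⁴
Total I = 3 088 095 mm⁴.
For the y-axis: x̄ = 30.3571 mm.
Repeating about the centroidal y-axis gives I_y = 2 703 720 mm⁴.
Polar second moment: J = I_x + I_y = 5 791 815 mm⁴.

J ≈ 5.792 × 10⁶ mm⁴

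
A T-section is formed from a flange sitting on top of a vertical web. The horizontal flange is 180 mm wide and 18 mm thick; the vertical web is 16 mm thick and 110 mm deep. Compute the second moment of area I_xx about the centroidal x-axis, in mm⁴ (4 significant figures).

Decompose the section into non-overlapping parts with the origin at the bottom-left of its bounding rectangle.
Flange: 180 × 18, A = 3 240 mm², y = 119 mm, Ī = 87 480 mm⁴.
Web: 16 × 110, A = 1 760 mm², y = 55 mm, Ī = 1 774 667 mm⁴.
Centroid: ȳ = ΣA·y / ΣA = 96.472 mm.
Transfer each piece to the centroidal x-axis using Ī + A·d² with d = y − 96.472:
  flange: d = 22.528 mm → contributes +1 731 815 mm⁴
  web: d = -41.472 mm → contributes +4 801 738 mm⁴
Total I = 6 533 553 mm⁴.

I_xx ≈ 6.534 × 10⁶ mm⁴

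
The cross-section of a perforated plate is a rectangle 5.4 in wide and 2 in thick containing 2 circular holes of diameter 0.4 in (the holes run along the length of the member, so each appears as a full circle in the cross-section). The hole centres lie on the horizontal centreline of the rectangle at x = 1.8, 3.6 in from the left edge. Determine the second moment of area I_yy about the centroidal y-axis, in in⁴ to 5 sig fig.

Break the section into simple shapes (no overlaps), measuring from the bottom-left corner of the bounding box.
Plate: 5.4 × 2, A = 10.8 in², x = 2.7 in, Ī = 26.244 in⁴.
Hole 1 (subtracted): ⌀0.4, A = 0.1256637 in², x = 1.8 in, Ī = 0.001256637 in⁴.
Hole 2 (subtracted): ⌀0.4, A = 0.1256637 in², x = 3.6 in, Ī = 0.001256637 in⁴.
By symmetry the centroid is at mid-width, x̄ = 2.7 in.
Transfer each piece to the centroidal y-axis using Ī + A·d² with d = x − 2.7:
  plate: d = 0 in → contributes +26.244 in⁴
  hole 1: d = -0.9 in → contributes −0.1030442 in⁴
  hole 2: d = 0.9 in → contributes −0.1030442 in⁴
Total I = 26.03791 in⁴.

I_yy ≈ 26.038 in⁴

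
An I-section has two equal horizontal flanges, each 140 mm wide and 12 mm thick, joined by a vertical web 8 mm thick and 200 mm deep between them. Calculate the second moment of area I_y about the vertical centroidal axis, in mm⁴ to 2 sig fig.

I_y ≈ 5.5 × 10⁶ mm⁴

Decompose the section into non-overlapping parts with the origin at the bottom-left of its bounding rectangle.
Bottom flange: 140 × 12, A = 1 680 mm², x = 70 mm, Ī = 2 744 000 mm⁴.
Web: 8 × 200, A = 1 600 mm², x = 70 mm, Ī = 8 533 mm⁴.
Top flange: 140 × 12, A = 1 680 mm², x = 70 mm, Ī = 2 744 000 mm⁴.
By symmetry the centroid is at mid-width, x̄ = 70 mm.
All pieces are centred on the vertical centroidal axis, so I = ΣĪ = 5 496 533 mm⁴.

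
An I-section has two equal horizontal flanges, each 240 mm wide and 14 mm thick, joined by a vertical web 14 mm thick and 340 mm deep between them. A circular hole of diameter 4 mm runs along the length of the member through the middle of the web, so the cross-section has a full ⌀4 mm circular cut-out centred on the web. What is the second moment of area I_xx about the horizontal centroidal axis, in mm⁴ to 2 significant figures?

I_xx ≈ 2.6 × 10⁸ mm⁴

Treat the section as a set of non-overlapping primitives; coordinates are from the bounding-box lower-left.
Bottom flange: 240 × 14, A = 3 360 mm², y = 7 mm, Ī = 54 880 mm⁴.
Web: 14 × 340, A = 4 760 mm², y = 184 mm, Ī = 45 854 667 mm⁴.
Top flange: 240 × 14, A = 3 360 mm², y = 361 mm, Ī = 54 880 mm⁴.
Hole (subtracted): ⌀4, A = 12.57 mm², y = 184 mm, Ī = 12.57 mm⁴.
By symmetry the centroid is at mid-height, ȳ = 184 mm.
Transfer each piece to the horizontal centroidal axis using Ī + A·d² with d = y − 184:
  bottom flange: d = -177 mm → contributes +105 320 320 mm⁴
  web: d = 0 mm → contributes +45 854 667 mm⁴
  top flange: d = 177 mm → contributes +105 320 320 mm⁴
  hole: d = 0 mm → contributes −12.57 mm⁴
Total I = 256 495 294 mm⁴.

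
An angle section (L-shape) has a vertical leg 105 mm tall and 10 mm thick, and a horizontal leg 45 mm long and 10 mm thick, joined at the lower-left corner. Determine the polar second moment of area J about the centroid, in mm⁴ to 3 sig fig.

J ≈ 1.74 × 10⁶ mm⁴

Split into non-overlapping primitives; take the origin at the lower-left of the bounding box.
Vertical leg: 10 × 105, A = 1 050 mm², y = 52.5 mm, Ī = 964 688 mm⁴.
Horizontal leg (remainder): 35 × 10, A = 350 mm², y = 5 mm, Ī = 2916.7 mm⁴.
Centroid: ȳ = ΣA·y / ΣA = 40.625 mm.
Transfer each piece to the centroidal x-axis using Ī + A·d² with d = y − 40.625:
  vertical leg: d = 11.875 mm → contributes +1 112 754 mm⁴
  horizontal leg (remainder): d = -35.625 mm → contributes +447 116 mm⁴
Total I = 1 559 870 mm⁴.
For the y-axis: x̄ = 10.625 mm.
Repeating about the centroidal y-axis gives I_y = 177 370 mm⁴.
Polar second moment: J = I_x + I_y = 1 737 240 mm⁴.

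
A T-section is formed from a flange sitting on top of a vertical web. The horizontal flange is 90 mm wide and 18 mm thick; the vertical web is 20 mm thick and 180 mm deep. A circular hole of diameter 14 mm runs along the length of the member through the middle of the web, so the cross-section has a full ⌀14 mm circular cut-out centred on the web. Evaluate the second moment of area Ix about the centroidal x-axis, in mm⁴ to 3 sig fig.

Ix ≈ 2.06 × 10⁷ mm⁴

Decompose the section into non-overlapping parts with the origin at the bottom-left of its bounding rectangle.
Flange: 90 × 18, A = 1 620 mm², y = 189 mm, Ī = 43 740 mm⁴.
Web: 20 × 180, A = 3 600 mm², y = 90 mm, Ī = 9 720 000 mm⁴.
Hole (subtracted): ⌀14, A = 153.94 mm², y = 90 mm, Ī = 1885.7 mm⁴.
Centroid: ȳ = ΣA·y / ΣA = 121.66 mm.
Transfer each piece to the centroidal x-axis using Ī + A·d² with d = y − 121.66:
  flange: d = 67.342 mm → contributes +7 390 411 mm⁴
  web: d = -31.658 mm → contributes +13 327 962 mm⁴
  hole: d = -31.658 mm → contributes −156 164 mm⁴
Total I = 20 562 208 mm⁴.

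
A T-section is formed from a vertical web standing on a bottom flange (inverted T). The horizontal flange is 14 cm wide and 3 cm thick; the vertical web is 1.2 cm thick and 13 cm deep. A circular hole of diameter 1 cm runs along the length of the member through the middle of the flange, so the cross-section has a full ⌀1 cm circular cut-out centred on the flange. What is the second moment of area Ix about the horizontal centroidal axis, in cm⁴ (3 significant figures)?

Decompose the section into non-overlapping parts with the origin at the bottom-left of its bounding rectangle.
Flange: 14 × 3, A = 42 cm², y = 1.5 cm, Ī = 31.5 cm⁴.
Web: 1.2 × 13, A = 15.6 cm², y = 9.5 cm, Ī = 219.7 cm⁴.
Hole (subtracted): ⌀1, A = 0.7854 cm², y = 1.5 cm, Ī = 0.049087 cm⁴.
Centroid: ȳ = ΣA·y / ΣA = 3.6966 cm.
Transfer each piece to the horizontal centroidal axis using Ī + A·d² with d = y − 3.6966:
  flange: d = -2.1966 cm → contributes +234.16 cm⁴
  web: d = 5.8034 cm → contributes +745.1 cm⁴
  hole: d = -2.1966 cm → contributes −3.8387 cm⁴
Total I = 975.41 cm⁴.

Ix ≈ 975 cm⁴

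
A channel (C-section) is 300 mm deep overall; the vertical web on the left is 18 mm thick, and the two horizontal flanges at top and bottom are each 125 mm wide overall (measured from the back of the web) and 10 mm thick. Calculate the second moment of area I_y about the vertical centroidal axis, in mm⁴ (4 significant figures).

I_y ≈ 8.174 × 10⁶ mm⁴

Break the section into simple shapes (no overlaps), measuring from the bottom-left corner of the bounding box.
Web: 18 × 300, A = 5 400 mm², x = 9 mm, Ī = 145 800 mm⁴.
Top flange (beyond web): 107 × 10, A = 1 070 mm², x = 71.5 mm, Ī = 1 020 869 mm⁴.
Bottom flange (beyond web): 107 × 10, A = 1 070 mm², x = 71.5 mm, Ī = 1 020 869 mm⁴.
Centroid: x̄ = ΣA·x / ΣA = 26.7387 mm.
Transfer each piece to the vertical centroidal axis using Ī + A·d² with d = x − 26.7387:
  web: d = -17.7387 mm → contributes +1 844 977 mm⁴
  top flange (beyond web): d = 44.7613 mm → contributes +3 164 691 mm⁴
  bottom flange (beyond web): d = 44.7613 mm → contributes +3 164 691 mm⁴
Total I = 8 174 359 mm⁴.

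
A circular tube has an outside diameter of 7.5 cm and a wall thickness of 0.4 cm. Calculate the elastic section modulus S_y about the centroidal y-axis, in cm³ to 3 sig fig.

S_y ≈ 15.0 cm³

Break the section into simple shapes (no overlaps), measuring from the bottom-left corner of the bounding box.
Outer circle: ⌀7.5, A = 44.179 cm², x = 3.75 cm, Ī = 155.32 cm⁴.
Bore (subtracted): ⌀6.7, A = 35.257 cm², x = 3.75 cm, Ī = 98.917 cm⁴.
By symmetry the centroid is at mid-width, x̄ = 3.75 cm.
All pieces are centred on the centroidal y-axis, so I = ΣĪ (holes subtracted) = 56.399 cm⁴.
Extreme fibre distance c = 3.75 cm; S = I/c = 15.04 cm³.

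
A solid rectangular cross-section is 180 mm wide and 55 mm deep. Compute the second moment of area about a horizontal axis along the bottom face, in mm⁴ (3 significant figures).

I_base ≈ 9.98 × 10⁶ mm⁴

The section: 180 × 55, A = 9 900 mm², y = 27.5 mm, Ī = 2 495 625 mm⁴.
Transfer it to the bottom edge using Ī + A·d² with d = y − 0:
  the section: d = 27.5 mm → contributes +9 982 500 mm⁴
Total I = 9 982 500 mm⁴.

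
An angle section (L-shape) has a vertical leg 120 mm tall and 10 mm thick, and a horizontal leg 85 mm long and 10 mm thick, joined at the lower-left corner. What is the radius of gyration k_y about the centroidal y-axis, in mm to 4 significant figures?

Treat the section as a set of non-overlapping primitives; coordinates are from the bounding-box lower-left.
Vertical leg: 10 × 120, A = 1 200 mm², x = 5 mm, Ī = 10 000 mm⁴.
Horizontal leg (remainder): 75 × 10, A = 750 mm², x = 47.5 mm, Ī = 351 563 mm⁴.
Centroid: x̄ = ΣA·x / ΣA = 21.3462 mm.
Transfer each piece to the centroidal y-axis using Ī + A·d² with d = x − 21.3462:
  vertical leg: d = -16.3462 mm → contributes +330 636 mm⁴
  horizontal leg (remainder): d = 26.1538 mm → contributes +864 580 mm⁴
Total I = 1 195 216 mm⁴.
Radius of gyration: k = √(I/A) = √(1 195 216 / 1 950) = 24.7575 mm.

k_y ≈ 24.76 mm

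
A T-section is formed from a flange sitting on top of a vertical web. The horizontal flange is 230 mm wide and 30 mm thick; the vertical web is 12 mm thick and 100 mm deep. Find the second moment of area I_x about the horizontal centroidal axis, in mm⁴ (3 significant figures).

Split into non-overlapping primitives; take the origin at the lower-left of the bounding box.
Flange: 230 × 30, A = 6 900 mm², y = 115 mm, Ī = 517 500 mm⁴.
Web: 12 × 100, A = 1 200 mm², y = 50 mm, Ī = 1 000 000 mm⁴.
Centroid: ȳ = ΣA·y / ΣA = 105.37 mm.
Transfer each piece to the horizontal centroidal axis using Ī + A·d² with d = y − 105.37:
  flange: d = 9.6296 mm → contributes +1 157 335 mm⁴
  web: d = -55.37 mm → contributes +4 679 053 mm⁴
Total I = 5 836 389 mm⁴.

I_x ≈ 5.84 × 10⁶ mm⁴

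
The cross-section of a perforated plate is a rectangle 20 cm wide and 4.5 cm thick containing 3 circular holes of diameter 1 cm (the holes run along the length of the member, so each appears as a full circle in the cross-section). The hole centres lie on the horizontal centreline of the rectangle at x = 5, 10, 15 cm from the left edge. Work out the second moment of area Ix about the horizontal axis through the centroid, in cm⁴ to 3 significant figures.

Ix ≈ 152 cm⁴

Split into non-overlapping primitives; take the origin at the lower-left of the bounding box.
Plate: 20 × 4.5, A = 90 cm², y = 2.25 cm, Ī = 151.88 cm⁴.
Hole 1 (subtracted): ⌀1, A = 0.7854 cm², y = 2.25 cm, Ī = 0.049087 cm⁴.
Hole 2 (subtracted): ⌀1, A = 0.7854 cm², y = 2.25 cm, Ī = 0.049087 cm⁴.
Hole 3 (subtracted): ⌀1, A = 0.7854 cm², y = 2.25 cm, Ī = 0.049087 cm⁴.
By symmetry the centroid is at mid-height, ȳ = 2.25 cm.
All pieces are centred on the horizontal axis through the centroid, so I = ΣĪ (holes subtracted) = 151.73 cm⁴.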